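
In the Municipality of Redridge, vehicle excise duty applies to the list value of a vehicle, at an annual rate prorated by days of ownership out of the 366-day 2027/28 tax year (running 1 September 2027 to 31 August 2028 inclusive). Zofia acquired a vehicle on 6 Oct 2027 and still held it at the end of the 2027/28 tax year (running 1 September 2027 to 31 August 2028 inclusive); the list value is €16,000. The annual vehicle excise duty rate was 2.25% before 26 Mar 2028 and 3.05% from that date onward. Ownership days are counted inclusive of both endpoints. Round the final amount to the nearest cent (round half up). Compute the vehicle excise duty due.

6 Oct 2027 – 25 Mar 2028: 172 days at 2.25% → €16,000 × 2.25% × 172/366 = €169.1803
26 Mar – 31 Aug 2028: 159 days at 3.05% → €16,000 × 3.05% × 159/366 = €212.0000
Total = €381.1803

€381.18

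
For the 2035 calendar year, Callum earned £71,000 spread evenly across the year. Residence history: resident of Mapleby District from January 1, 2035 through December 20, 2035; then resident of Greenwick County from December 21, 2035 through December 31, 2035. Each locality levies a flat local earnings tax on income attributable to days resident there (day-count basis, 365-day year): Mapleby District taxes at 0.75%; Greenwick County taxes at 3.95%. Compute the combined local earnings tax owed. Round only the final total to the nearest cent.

Mapleby District, January 1 – December 20, 2035: 354 days → £71,000 × 0.75% × 354/365 = £516.4521
Greenwick County, December 21 – December 31, 2035: 11 days → £71,000 × 3.95% × 11/365 = £84.5192
Total = £600.9712

£600.97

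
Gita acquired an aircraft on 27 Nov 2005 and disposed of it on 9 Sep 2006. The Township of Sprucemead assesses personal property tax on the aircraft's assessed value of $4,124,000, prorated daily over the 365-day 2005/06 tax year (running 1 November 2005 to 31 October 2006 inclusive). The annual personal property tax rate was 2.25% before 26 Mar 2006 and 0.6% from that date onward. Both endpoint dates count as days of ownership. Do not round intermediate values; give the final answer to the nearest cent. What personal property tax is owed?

$41,641.10

27 Nov 2005 – 25 Mar 2006: 119 days at 2.25% → $4,124,000 × 2.25% × 119/365 = $30,252.0822
26 Mar – 9 Sep 2006: 168 days at 0.6% → $4,124,000 × 0.6% × 168/365 = $11,389.0192
Total = $41,641.1014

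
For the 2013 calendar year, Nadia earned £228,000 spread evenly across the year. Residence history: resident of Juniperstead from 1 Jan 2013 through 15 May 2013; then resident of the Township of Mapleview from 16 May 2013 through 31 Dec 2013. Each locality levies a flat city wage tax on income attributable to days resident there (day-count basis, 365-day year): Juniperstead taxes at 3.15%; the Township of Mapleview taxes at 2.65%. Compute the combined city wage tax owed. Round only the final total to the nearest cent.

£6,463.64

Juniperstead, 1 Jan – 15 May 2013: 135 days → £228,000 × 3.15% × 135/365 = £2,656.3562
The Township of Mapleview, 16 May – 31 Dec 2013: 230 days → £228,000 × 2.65% × 230/365 = £3,807.2877
Total = £6,463.6438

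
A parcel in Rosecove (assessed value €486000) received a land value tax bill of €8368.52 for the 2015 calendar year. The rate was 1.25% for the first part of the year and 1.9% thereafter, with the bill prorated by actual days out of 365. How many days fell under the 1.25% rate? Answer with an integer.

Let d = days at the first rate; then 365 − d days at the second rate.
€486000 × [1.25%·d + 1.9%·(365−d)] / 365 = €8368.52
Solving gives d = 100, so the new rate took effect on 11 April 2015.

100 days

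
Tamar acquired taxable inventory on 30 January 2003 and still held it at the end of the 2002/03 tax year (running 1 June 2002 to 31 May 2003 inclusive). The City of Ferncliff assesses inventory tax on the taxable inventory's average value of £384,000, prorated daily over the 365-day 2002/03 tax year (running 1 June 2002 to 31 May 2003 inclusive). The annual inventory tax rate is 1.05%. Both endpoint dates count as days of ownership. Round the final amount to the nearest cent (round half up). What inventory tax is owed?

Days held (30 January – 31 May 2003): 122 out of 365
Tax = £384,000 × 1.05% × 122/365 = £1,347.6822

£1,347.68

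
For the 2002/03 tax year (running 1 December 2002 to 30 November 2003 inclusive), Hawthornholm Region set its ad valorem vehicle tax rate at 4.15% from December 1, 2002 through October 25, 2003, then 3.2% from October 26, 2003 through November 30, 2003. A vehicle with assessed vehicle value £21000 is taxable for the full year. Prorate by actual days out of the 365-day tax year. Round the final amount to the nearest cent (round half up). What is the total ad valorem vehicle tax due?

£851.82

December 1, 2002 – October 25, 2003: 329 days at 4.15% → £21000 × 4.15% × 329/365 = £785.5438
October 26 – November 30, 2003: 36 days at 3.2% → £21000 × 3.2% × 36/365 = £66.2795
Total = £851.8233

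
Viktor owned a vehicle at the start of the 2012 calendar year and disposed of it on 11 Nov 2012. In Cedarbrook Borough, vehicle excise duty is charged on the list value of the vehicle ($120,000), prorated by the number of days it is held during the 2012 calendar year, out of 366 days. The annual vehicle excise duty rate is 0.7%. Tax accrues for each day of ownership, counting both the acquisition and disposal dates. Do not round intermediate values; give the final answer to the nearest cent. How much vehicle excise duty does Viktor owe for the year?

Days held (1 Jan – 11 Nov 2012): 316 out of 366
Tax = $120,000 × 0.7% × 316/366 = $725.2459

$725.25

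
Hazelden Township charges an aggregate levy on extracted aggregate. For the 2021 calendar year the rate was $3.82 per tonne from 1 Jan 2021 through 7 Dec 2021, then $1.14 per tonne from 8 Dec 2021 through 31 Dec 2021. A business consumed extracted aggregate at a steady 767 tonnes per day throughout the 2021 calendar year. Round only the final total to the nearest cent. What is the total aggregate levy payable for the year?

$1,020,094.66

1 Jan – 7 Dec 2021: 341 days × 767 tonnes/day = 261,547 tonnes at $3.82/tonne → $999,109.54
8 Dec – 31 Dec 2021: 24 days × 767 tonnes/day = 18,408 tonnes at $1.14/tonne → $20,985.12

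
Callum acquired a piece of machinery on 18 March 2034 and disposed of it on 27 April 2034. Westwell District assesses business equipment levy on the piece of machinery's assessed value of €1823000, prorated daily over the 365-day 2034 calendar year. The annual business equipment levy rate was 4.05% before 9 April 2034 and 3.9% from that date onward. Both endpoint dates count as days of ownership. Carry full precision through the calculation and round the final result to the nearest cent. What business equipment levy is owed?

18 March – 8 April 2034: 22 days at 4.05% → €1823000 × 4.05% × 22/365 = €4450.1178
9 April – 27 April 2034: 19 days at 3.9% → €1823000 × 3.9% × 19/365 = €3700.9397
Total = €8151.0575

€8151.06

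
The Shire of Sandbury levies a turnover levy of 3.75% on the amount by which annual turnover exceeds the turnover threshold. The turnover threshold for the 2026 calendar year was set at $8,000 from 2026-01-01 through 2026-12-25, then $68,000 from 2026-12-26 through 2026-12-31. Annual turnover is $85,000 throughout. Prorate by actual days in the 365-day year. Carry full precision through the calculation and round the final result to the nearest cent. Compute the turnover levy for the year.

2026-01-01 to 2026-12-25: 359 days, exemption $8,000 → ($85,000 − $8,000) × 3.75% × 359/365 = $2,840.0342
2026-12-26 to 2026-12-31: 6 days, exemption $68,000 → ($85,000 − $68,000) × 3.75% × 6/365 = $10.4795
Total = $2,850.5137

$2,850.51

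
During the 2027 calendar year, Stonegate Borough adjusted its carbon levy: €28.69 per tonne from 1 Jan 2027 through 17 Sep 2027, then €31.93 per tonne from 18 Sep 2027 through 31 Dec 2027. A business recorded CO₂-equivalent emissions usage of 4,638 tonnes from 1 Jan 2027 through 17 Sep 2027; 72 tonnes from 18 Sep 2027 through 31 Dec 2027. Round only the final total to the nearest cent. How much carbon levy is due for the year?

1 Jan – 17 Sep 2027: 4,638 tonnes at €28.69/tonne → €133,064.22
18 Sep – 31 Dec 2027: 72 tonnes at €31.93/tonne → €2,298.96

€135,363.18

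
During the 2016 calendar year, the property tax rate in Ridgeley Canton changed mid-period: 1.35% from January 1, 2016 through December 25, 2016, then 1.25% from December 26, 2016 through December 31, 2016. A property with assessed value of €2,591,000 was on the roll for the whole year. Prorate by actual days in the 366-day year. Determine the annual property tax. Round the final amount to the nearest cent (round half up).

€34,936.02

January 1 – December 25, 2016: 360 days at 1.35% → €2,591,000 × 1.35% × 360/366 = €34,405.0820
December 26 – December 31, 2016: 6 days at 1.25% → €2,591,000 × 1.25% × 6/366 = €530.9426
Total = €34,936.0246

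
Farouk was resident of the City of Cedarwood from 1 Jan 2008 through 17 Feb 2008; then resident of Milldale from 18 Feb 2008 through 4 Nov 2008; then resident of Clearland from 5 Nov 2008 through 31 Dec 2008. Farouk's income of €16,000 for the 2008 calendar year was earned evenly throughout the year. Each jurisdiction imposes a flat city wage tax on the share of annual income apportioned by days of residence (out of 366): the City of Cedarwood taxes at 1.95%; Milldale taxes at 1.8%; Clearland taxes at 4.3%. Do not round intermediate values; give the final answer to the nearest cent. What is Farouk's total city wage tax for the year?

The City of Cedarwood, 1 Jan – 17 Feb 2008: 48 days → €16,000 × 1.95% × 48/366 = €40.9180
Milldale, 18 Feb – 4 Nov 2008: 261 days → €16,000 × 1.8% × 261/366 = €205.3770
Clearland, 5 Nov – 31 Dec 2008: 57 days → €16,000 × 4.3% × 57/366 = €107.1475
Total = €353.4426

€353.44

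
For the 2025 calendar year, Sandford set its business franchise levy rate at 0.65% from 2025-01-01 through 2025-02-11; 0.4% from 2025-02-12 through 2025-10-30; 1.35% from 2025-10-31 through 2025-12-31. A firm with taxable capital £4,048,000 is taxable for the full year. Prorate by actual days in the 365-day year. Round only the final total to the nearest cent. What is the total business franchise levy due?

£23,888.75

2025-01-01 to 2025-02-11: 42 days at 0.65% → £4,048,000 × 0.65% × 42/365 = £3,027.6822
2025-02-12 to 2025-10-30: 261 days at 0.4% → £4,048,000 × 0.4% × 261/365 = £11,578.3890
2025-10-31 to 2025-12-31: 62 days at 1.35% → £4,048,000 × 1.35% × 62/365 = £9,282.6740
Total = £23,888.7452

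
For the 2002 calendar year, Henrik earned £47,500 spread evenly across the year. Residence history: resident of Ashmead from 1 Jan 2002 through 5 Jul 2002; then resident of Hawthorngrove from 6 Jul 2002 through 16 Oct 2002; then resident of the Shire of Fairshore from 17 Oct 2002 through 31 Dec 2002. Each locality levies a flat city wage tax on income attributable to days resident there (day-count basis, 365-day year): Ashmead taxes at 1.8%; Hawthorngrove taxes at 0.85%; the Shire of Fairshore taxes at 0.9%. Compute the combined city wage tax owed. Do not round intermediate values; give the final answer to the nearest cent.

£638.65

Ashmead, 1 Jan – 5 Jul 2002: 186 days → £47,500 × 1.8% × 186/365 = £435.6986
Hawthorngrove, 6 Jul – 16 Oct 2002: 103 days → £47,500 × 0.85% × 103/365 = £113.9349
The Shire of Fairshore, 17 Oct – 31 Dec 2002: 76 days → £47,500 × 0.9% × 76/365 = £89.0137
Total = £638.6473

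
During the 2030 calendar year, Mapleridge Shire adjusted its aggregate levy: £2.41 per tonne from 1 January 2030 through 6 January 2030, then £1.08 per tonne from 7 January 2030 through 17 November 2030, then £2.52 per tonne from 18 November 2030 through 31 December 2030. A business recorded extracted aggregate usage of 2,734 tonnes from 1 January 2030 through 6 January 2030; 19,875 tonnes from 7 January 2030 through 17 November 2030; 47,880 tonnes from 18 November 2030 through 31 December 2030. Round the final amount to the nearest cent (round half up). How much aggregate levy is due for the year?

1 January – 6 January 2030: 2,734 tonnes at £2.41/tonne → £6,588.94
7 January – 17 November 2030: 19,875 tonnes at £1.08/tonne → £21,465.00
18 November – 31 December 2030: 47,880 tonnes at £2.52/tonne → £120,657.60

£148,711.54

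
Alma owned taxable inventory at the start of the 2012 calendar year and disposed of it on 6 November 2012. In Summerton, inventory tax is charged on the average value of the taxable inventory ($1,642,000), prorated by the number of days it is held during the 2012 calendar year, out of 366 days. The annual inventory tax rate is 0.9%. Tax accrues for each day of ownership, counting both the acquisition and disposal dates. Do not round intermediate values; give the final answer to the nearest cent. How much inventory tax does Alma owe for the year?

Days held (1 January – 6 November 2012): 311 out of 366
Tax = $1,642,000 × 0.9% × 311/366 = $12,557.2623

$12,557.26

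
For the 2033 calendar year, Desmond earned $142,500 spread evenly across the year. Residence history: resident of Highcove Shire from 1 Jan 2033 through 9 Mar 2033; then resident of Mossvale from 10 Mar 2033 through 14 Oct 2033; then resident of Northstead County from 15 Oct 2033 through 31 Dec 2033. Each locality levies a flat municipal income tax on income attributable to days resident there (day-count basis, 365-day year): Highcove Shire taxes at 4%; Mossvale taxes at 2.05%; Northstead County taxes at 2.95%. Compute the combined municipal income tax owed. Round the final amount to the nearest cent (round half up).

$3,713.00

Highcove Shire, 1 Jan – 9 Mar 2033: 68 days → $142,500 × 4% × 68/365 = $1,061.9178
Mossvale, 10 Mar – 14 Oct 2033: 219 days → $142,500 × 2.05% × 219/365 = $1,752.7500
Northstead County, 15 Oct – 31 Dec 2033: 78 days → $142,500 × 2.95% × 78/365 = $898.3356
Total = $3,713.0034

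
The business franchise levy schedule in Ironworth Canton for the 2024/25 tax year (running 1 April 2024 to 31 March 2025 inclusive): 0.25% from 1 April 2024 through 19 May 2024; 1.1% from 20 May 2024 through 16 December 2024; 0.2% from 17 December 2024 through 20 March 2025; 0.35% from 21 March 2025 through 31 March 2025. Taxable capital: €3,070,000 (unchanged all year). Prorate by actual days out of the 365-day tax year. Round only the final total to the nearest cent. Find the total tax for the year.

€22,457.26

1 April – 19 May 2024: 49 days at 0.25% → €3,070,000 × 0.25% × 49/365 = €1,030.3425
20 May – 16 December 2024: 211 days at 1.1% → €3,070,000 × 1.1% × 211/365 = €19,521.8356
17 December 2024 – 20 March 2025: 94 days at 0.2% → €3,070,000 × 0.2% × 94/365 = €1,581.2603
21 March – 31 March 2025: 11 days at 0.35% → €3,070,000 × 0.35% × 11/365 = €323.8219
Total = €22,457.2603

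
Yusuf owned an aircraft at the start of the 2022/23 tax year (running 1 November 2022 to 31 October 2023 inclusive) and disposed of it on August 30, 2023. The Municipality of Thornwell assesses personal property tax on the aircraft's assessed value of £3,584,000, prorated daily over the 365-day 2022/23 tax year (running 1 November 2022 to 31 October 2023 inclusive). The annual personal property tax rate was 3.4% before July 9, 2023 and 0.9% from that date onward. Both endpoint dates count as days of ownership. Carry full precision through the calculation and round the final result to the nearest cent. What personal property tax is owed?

November 1, 2022 – July 8, 2023: 250 days at 3.4% → £3,584,000 × 3.4% × 250/365 = £83,463.0137
July 9 – August 30, 2023: 53 days at 0.9% → £3,584,000 × 0.9% × 53/365 = £4,683.7479
Total = £88,146.7616

£88,146.76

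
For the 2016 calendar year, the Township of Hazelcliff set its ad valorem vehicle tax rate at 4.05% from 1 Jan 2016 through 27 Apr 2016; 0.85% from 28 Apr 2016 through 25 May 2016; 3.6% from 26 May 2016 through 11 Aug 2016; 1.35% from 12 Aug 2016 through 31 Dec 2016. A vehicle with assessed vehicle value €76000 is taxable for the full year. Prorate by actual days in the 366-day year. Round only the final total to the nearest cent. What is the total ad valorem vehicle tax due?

1 Jan – 27 Apr 2016: 118 days at 4.05% → €76000 × 4.05% × 118/366 = €992.3607
28 Apr – 25 May 2016: 28 days at 0.85% → €76000 × 0.85% × 28/366 = €49.4208
26 May – 11 Aug 2016: 78 days at 3.6% → €76000 × 3.6% × 78/366 = €583.0820
12 Aug – 31 Dec 2016: 142 days at 1.35% → €76000 × 1.35% × 142/366 = €398.0656
Total = €2022.9290

€2022.93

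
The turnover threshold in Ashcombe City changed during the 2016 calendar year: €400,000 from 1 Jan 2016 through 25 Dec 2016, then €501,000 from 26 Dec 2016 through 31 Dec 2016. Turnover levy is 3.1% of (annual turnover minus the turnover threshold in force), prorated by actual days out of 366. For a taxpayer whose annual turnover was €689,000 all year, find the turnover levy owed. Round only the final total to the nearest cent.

€8,907.67

1 Jan – 25 Dec 2016: 360 days, exemption €400,000 → (€689,000 − €400,000) × 3.1% × 360/366 = €8,812.1311
26 Dec – 31 Dec 2016: 6 days, exemption €501,000 → (€689,000 − €501,000) × 3.1% × 6/366 = €95.5410
Total = €8,907.6721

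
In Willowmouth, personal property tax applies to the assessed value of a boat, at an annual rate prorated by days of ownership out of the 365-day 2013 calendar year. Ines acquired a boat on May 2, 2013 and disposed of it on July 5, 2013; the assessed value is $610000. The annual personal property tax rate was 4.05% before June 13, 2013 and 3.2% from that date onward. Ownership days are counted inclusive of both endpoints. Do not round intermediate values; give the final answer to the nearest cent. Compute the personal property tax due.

May 2 – June 12, 2013: 42 days at 4.05% → $610000 × 4.05% × 42/365 = $2842.7671
June 13 – July 5, 2013: 23 days at 3.2% → $610000 × 3.2% × 23/365 = $1230.0274
Total = $4072.7945

$4072.79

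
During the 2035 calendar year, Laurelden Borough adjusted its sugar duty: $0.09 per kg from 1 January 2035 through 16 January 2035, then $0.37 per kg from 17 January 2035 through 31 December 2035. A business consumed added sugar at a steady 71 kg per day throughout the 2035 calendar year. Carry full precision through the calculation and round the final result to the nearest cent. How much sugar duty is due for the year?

1 January – 16 January 2035: 16 days × 71 kg/day = 1,136 kg at $0.09/kg → $102.24
17 January – 31 December 2035: 349 days × 71 kg/day = 24,779 kg at $0.37/kg → $9,168.23

$9,270.47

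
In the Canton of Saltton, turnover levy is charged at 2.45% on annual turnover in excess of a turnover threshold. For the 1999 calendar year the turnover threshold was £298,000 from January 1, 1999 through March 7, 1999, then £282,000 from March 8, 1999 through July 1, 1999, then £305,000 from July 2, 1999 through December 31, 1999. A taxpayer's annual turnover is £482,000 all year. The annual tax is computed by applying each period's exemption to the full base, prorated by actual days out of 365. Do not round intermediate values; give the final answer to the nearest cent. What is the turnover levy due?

£4,546.60

January 1 – March 7, 1999: 66 days, exemption £298,000 → (£482,000 − £298,000) × 2.45% × 66/365 = £815.1452
March 8 – July 1, 1999: 116 days, exemption £282,000 → (£482,000 − £282,000) × 2.45% × 116/365 = £1,557.2603
July 2 – December 31, 1999: 183 days, exemption £305,000 → (£482,000 − £305,000) × 2.45% × 183/365 = £2,174.1904
Total = £4,546.5959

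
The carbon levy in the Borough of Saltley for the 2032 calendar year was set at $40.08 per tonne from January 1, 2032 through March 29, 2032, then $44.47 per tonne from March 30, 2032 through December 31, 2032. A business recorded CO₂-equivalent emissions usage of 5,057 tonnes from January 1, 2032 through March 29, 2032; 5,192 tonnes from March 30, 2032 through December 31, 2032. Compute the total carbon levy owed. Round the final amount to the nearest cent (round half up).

January 1 – March 29, 2032: 5,057 tonnes at $40.08/tonne → $202,684.56
March 30 – December 31, 2032: 5,192 tonnes at $44.47/tonne → $230,888.24

$433,572.80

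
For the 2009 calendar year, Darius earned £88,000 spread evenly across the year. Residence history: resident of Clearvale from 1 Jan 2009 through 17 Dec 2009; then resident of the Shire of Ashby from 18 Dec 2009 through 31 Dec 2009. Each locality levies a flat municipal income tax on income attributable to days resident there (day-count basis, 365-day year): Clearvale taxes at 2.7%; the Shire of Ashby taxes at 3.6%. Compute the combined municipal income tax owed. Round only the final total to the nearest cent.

Clearvale, 1 Jan – 17 Dec 2009: 351 days → £88,000 × 2.7% × 351/365 = £2,284.8658
The Shire of Ashby, 18 Dec – 31 Dec 2009: 14 days → £88,000 × 3.6% × 14/365 = £121.5123
Total = £2,406.3781

£2,406.38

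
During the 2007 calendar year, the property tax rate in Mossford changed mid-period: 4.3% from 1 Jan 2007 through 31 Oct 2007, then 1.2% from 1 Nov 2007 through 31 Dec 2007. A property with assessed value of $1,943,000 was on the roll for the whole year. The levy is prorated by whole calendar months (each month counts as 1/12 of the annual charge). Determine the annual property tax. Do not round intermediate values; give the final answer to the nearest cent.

1 Jan – 31 Oct 2007: 10 months at 4.3% → $1,943,000 × 4.3% × 10/12 = $69,624.1667
1 Nov – 31 Dec 2007: 2 months at 1.2% → $1,943,000 × 1.2% × 2/12 = $3,886.0000
Total = $73,510.1667

$73,510.17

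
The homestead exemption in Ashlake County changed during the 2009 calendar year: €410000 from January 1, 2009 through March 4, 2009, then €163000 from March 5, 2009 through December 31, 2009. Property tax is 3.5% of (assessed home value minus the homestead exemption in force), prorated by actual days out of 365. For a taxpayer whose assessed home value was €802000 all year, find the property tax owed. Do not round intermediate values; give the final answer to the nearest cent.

January 1 – March 4, 2009: 63 days, exemption €410000 → (€802000 − €410000) × 3.5% × 63/365 = €2368.1096
March 5 – December 31, 2009: 302 days, exemption €163000 → (€802000 − €163000) × 3.5% × 302/365 = €18504.7397
Total = €20872.8493

€20872.85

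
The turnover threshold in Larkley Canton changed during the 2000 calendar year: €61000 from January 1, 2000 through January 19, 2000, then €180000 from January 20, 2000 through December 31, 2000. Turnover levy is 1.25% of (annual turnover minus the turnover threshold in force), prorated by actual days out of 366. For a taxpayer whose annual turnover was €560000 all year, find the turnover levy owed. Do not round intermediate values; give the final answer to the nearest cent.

€4827.22

January 1 – January 19, 2000: 19 days, exemption €61000 → (€560000 − €61000) × 1.25% × 19/366 = €323.8046
January 20 – December 31, 2000: 347 days, exemption €180000 → (€560000 − €180000) × 1.25% × 347/366 = €4503.4153
Total = €4827.2199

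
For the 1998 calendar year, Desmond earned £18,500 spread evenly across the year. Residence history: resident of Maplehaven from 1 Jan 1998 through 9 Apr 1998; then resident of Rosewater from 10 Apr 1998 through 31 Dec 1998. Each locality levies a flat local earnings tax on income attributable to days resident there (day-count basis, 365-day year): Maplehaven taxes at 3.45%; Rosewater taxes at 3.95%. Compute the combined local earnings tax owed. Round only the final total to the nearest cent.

Maplehaven, 1 Jan – 9 Apr 1998: 99 days → £18,500 × 3.45% × 99/365 = £173.1144
Rosewater, 10 Apr – 31 Dec 1998: 266 days → £18,500 × 3.95% × 266/365 = £532.5466
Total = £705.6610

£705.66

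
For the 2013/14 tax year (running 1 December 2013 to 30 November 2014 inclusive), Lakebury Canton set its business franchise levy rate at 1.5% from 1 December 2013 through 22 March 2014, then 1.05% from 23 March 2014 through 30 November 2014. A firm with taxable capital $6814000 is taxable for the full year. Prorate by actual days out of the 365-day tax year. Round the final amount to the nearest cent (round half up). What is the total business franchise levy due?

1 December 2013 – 22 March 2014: 112 days at 1.5% → $6814000 × 1.5% × 112/365 = $31363.0685
23 March – 30 November 2014: 253 days at 1.05% → $6814000 × 1.05% × 253/365 = $49592.8521
Total = $80955.9205

$80955.92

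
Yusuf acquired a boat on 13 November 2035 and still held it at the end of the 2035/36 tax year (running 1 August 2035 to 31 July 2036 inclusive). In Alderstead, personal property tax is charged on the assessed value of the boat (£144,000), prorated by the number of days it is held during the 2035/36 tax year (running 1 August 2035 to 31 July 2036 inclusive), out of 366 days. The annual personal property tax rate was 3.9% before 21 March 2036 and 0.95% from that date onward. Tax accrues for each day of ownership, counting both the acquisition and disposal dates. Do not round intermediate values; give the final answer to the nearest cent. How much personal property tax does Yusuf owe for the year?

13 November 2035 – 20 March 2036: 129 days at 3.9% → £144,000 × 3.9% × 129/366 = £1,979.4098
21 March – 31 July 2036: 133 days at 0.95% → £144,000 × 0.95% × 133/366 = £497.1148
Total = £2,476.5246

£2,476.52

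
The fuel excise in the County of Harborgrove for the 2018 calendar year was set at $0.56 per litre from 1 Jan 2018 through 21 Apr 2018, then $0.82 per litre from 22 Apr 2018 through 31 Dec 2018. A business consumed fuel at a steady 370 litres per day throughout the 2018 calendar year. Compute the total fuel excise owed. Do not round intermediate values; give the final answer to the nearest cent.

$100062.80

1 Jan – 21 Apr 2018: 111 days × 370 litres/day = 41,070 litres at $0.56/litre → $22999.20
22 Apr – 31 Dec 2018: 254 days × 370 litres/day = 93,980 litres at $0.82/litre → $77063.60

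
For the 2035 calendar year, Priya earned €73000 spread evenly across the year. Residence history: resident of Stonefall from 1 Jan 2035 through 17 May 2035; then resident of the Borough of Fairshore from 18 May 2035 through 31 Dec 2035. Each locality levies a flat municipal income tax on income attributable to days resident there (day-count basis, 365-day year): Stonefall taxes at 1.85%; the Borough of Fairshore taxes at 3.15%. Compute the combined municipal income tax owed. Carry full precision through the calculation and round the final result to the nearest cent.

Stonefall, 1 Jan – 17 May 2035: 137 days → €73000 × 1.85% × 137/365 = €506.9000
The Borough of Fairshore, 18 May – 31 Dec 2035: 228 days → €73000 × 3.15% × 228/365 = €1436.4000
Total = €1943.3000

€1943.30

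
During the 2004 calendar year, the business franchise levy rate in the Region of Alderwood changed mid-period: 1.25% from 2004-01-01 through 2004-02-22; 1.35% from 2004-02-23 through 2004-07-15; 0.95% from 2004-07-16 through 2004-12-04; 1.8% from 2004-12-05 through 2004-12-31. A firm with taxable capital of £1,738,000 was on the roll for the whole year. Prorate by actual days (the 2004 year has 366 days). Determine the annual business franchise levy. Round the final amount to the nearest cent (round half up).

2004-01-01 to 2004-02-22: 53 days at 1.25% → £1,738,000 × 1.25% × 53/366 = £3,145.9699
2004-02-23 to 2004-07-15: 144 days at 1.35% → £1,738,000 × 1.35% × 144/366 = £9,231.3443
2004-07-16 to 2004-12-04: 142 days at 0.95% → £1,738,000 × 0.95% × 142/366 = £6,405.9071
2004-12-05 to 2004-12-31: 27 days at 1.8% → £1,738,000 × 1.8% × 27/366 = £2,307.8361
Total = £21,091.0574

£21,091.06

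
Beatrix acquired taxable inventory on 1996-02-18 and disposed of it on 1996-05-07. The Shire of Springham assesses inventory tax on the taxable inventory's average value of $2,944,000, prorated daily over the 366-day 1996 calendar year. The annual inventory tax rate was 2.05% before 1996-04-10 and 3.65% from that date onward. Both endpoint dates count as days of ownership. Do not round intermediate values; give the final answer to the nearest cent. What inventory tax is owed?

$16,795.28

1996-02-18 to 1996-04-09: 52 days at 2.05% → $2,944,000 × 2.05% × 52/366 = $8,574.6011
1996-04-10 to 1996-05-07: 28 days at 3.65% → $2,944,000 × 3.65% × 28/366 = $8,220.6776
Total = $16,795.2787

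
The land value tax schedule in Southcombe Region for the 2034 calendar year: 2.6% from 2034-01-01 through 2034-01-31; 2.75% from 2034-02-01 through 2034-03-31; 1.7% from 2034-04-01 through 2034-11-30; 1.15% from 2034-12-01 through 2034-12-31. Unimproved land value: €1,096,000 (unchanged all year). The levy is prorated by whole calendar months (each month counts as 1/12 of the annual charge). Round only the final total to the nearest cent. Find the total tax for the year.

€20,869.67

2034-01-01 to 2034-01-31: 1 month at 2.6% → €1,096,000 × 2.6% × 1/12 = €2,374.6667
2034-02-01 to 2034-03-31: 2 months at 2.75% → €1,096,000 × 2.75% × 2/12 = €5,023.3333
2034-04-01 to 2034-11-30: 8 months at 1.7% → €1,096,000 × 1.7% × 8/12 = €12,421.3333
2034-12-01 to 2034-12-31: 1 month at 1.15% → €1,096,000 × 1.15% × 1/12 = €1,050.3333
Total = €20,869.6667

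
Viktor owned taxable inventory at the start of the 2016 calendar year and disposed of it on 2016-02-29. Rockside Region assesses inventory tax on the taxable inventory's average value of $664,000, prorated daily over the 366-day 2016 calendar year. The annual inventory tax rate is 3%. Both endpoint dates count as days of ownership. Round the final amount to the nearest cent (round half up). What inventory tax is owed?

Days held (2016-01-01 to 2016-02-29): 60 out of 366
Tax = $664,000 × 3% × 60/366 = $3,265.5738

$3,265.57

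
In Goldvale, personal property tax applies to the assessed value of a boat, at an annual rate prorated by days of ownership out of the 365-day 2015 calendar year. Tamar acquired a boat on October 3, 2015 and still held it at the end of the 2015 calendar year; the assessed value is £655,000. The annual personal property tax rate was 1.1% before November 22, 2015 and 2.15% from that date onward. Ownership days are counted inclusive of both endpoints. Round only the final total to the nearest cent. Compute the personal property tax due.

£2,530.27

October 3 – November 21, 2015: 50 days at 1.1% → £655,000 × 1.1% × 50/365 = £986.9863
November 22 – December 31, 2015: 40 days at 2.15% → £655,000 × 2.15% × 40/365 = £1,543.2877
Total = £2,530.2740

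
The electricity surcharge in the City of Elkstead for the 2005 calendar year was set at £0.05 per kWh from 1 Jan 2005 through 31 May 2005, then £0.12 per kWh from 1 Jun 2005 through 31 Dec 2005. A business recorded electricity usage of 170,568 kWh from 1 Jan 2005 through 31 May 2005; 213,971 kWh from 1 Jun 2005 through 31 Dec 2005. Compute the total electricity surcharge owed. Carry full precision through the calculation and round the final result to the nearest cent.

1 Jan – 31 May 2005: 170,568 kWh at £0.05/kWh → £8,528.40
1 Jun – 31 Dec 2005: 213,971 kWh at £0.12/kWh → £25,676.52

£34,204.92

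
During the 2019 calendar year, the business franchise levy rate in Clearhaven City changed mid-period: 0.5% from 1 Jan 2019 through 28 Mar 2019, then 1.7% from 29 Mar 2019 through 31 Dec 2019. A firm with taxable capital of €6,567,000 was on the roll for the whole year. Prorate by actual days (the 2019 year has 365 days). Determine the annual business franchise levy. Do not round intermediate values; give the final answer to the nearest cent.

€92,855.58

1 Jan – 28 Mar 2019: 87 days at 0.5% → €6,567,000 × 0.5% × 87/365 = €7,826.4247
29 Mar – 31 Dec 2019: 278 days at 1.7% → €6,567,000 × 1.7% × 278/365 = €85,029.1562
Total = €92,855.5808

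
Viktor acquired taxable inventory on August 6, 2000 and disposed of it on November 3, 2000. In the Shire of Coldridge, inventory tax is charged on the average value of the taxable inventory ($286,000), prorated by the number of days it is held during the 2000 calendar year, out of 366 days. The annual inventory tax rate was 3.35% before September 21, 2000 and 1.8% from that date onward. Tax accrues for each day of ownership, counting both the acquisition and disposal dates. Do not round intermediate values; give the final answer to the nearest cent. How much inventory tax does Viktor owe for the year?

August 6 – September 20, 2000: 46 days at 3.35% → $286,000 × 3.35% × 46/366 = $1,204.1694
September 21 – November 3, 2000: 44 days at 1.8% → $286,000 × 1.8% × 44/366 = $618.8852
Total = $1,823.0546

$1,823.05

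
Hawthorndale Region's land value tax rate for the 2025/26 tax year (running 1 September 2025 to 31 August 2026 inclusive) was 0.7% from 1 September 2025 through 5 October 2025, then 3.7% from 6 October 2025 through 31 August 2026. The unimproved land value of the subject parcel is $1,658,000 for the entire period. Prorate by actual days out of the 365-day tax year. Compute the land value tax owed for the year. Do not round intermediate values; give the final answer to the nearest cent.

1 September – 5 October 2025: 35 days at 0.7% → $1,658,000 × 0.7% × 35/365 = $1,112.9041
6 October 2025 – 31 August 2026: 330 days at 3.7% → $1,658,000 × 3.7% × 330/365 = $55,463.5068
Total = $56,576.4110

$56,576.41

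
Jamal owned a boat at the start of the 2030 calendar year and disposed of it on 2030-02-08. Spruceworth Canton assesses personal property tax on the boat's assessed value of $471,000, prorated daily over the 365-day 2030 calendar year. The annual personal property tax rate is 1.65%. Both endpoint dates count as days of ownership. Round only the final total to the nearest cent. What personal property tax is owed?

Days held (2030-01-01 to 2030-02-08): 39 out of 365
Tax = $471,000 × 1.65% × 39/365 = $830.3795

$830.38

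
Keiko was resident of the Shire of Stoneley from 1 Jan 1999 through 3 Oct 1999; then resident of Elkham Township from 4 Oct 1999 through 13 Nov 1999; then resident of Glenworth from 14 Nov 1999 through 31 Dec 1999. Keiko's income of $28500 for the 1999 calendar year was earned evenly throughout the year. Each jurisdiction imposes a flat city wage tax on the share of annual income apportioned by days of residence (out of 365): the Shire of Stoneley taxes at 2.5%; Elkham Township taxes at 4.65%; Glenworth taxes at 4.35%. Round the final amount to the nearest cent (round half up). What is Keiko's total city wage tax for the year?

The Shire of Stoneley, 1 Jan – 3 Oct 1999: 276 days → $28500 × 2.5% × 276/365 = $538.7671
Elkham Township, 4 Oct – 13 Nov 1999: 41 days → $28500 × 4.65% × 41/365 = $148.8637
Glenworth, 14 Nov – 31 Dec 1999: 48 days → $28500 × 4.35% × 48/365 = $163.0356
Total = $850.6664

$850.67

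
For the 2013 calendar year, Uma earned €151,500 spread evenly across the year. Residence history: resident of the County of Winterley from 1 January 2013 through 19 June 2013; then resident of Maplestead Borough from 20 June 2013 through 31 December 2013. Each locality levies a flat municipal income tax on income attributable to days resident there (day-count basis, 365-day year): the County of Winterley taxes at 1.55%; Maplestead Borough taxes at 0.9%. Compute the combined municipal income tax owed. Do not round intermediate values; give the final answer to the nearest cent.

The County of Winterley, 1 January – 19 June 2013: 170 days → €151,500 × 1.55% × 170/365 = €1,093.7055
Maplestead Borough, 20 June – 31 December 2013: 195 days → €151,500 × 0.9% × 195/365 = €728.4452
Total = €1,822.1507

€1,822.15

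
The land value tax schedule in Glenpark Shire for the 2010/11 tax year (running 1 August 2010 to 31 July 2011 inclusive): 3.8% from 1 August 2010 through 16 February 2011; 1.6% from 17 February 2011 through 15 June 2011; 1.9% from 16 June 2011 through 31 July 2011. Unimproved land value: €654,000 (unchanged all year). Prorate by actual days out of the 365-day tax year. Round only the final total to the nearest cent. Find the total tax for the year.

€18,595.10

1 August 2010 – 16 February 2011: 200 days at 3.8% → €654,000 × 3.8% × 200/365 = €13,617.5342
17 February – 15 June 2011: 119 days at 1.6% → €654,000 × 1.6% × 119/365 = €3,411.5507
16 June – 31 July 2011: 46 days at 1.9% → €654,000 × 1.9% × 46/365 = €1,566.0164
Total = €18,595.1014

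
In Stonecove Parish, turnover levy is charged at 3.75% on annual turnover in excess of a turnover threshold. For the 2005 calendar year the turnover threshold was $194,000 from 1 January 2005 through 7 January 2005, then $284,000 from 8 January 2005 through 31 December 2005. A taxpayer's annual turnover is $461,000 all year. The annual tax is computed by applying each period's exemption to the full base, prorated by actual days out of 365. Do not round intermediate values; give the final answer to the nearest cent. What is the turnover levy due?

1 January – 7 January 2005: 7 days, exemption $194,000 → ($461,000 − $194,000) × 3.75% × 7/365 = $192.0205
8 January – 31 December 2005: 358 days, exemption $284,000 → ($461,000 − $284,000) × 3.75% × 358/365 = $6,510.2055
Total = $6,702.2260

$6,702.23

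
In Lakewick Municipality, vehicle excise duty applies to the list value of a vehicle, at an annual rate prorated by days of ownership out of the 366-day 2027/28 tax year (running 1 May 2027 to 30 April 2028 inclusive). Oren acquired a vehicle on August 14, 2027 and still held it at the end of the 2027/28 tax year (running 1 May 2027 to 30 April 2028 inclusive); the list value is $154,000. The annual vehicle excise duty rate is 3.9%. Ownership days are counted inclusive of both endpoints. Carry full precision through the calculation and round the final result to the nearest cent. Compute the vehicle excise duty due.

$4,282.97

Days held (August 14, 2027 – April 30, 2028): 261 out of 366
Tax = $154,000 × 3.9% × 261/366 = $4,282.9672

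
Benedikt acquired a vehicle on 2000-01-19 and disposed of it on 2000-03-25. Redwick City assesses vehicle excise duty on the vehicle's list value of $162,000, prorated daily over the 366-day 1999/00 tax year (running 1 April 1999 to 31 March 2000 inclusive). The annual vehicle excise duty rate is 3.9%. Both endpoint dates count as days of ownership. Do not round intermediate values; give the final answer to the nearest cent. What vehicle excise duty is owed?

$1,156.57

Days held (2000-01-19 to 2000-03-25): 67 out of 366
Tax = $162,000 × 3.9% × 67/366 = $1,156.5738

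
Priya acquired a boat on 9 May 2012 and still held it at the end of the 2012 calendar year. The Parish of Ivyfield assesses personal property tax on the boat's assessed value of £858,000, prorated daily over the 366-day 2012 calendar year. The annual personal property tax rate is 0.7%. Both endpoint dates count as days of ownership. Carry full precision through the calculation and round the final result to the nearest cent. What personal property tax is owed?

£3,889.13

Days held (9 May – 31 Dec 2012): 237 out of 366
Tax = £858,000 × 0.7% × 237/366 = £3,889.1311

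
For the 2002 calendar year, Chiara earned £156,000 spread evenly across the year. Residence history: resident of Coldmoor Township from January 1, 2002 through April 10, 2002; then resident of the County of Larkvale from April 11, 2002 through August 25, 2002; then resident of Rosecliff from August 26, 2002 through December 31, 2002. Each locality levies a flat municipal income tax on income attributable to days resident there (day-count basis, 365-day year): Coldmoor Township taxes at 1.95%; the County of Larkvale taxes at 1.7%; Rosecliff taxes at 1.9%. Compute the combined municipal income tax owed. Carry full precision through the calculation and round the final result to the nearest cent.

£2,868.26

Coldmoor Township, January 1 – April 10, 2002: 100 days → £156,000 × 1.95% × 100/365 = £833.4247
The County of Larkvale, April 11 – August 25, 2002: 137 days → £156,000 × 1.7% × 137/365 = £995.4082
Rosecliff, August 26 – December 31, 2002: 128 days → £156,000 × 1.9% × 128/365 = £1,039.4301
Total = £2,868.2630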